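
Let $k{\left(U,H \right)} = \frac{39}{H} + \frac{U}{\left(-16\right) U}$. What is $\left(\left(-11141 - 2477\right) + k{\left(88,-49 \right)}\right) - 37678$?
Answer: $- \frac{40216737}{784} \approx -51297.0$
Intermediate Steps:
$k{\left(U,H \right)} = - \frac{1}{16} + \frac{39}{H}$ ($k{\left(U,H \right)} = \frac{39}{H} + U \left(- \frac{1}{16 U}\right) = \frac{39}{H} - \frac{1}{16} = - \frac{1}{16} + \frac{39}{H}$)
$\left(\left(-11141 - 2477\right) + k{\left(88,-49 \right)}\right) - 37678 = \left(\left(-11141 - 2477\right) + \frac{624 - -49}{16 \left(-49\right)}\right) - 37678 = \left(-13618 + \frac{1}{16} \left(- \frac{1}{49}\right) \left(624 + 49\right)\right) - 37678 = \left(-13618 + \frac{1}{16} \left(- \frac{1}{49}\right) 673\right) - 37678 = \left(-13618 - \frac{673}{784}\right) - 37678 = - \frac{10677185}{784} - 37678 = - \frac{40216737}{784}$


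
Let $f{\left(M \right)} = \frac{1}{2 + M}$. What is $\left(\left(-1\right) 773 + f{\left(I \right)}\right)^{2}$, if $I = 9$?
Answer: $\frac{72284004}{121} \approx 5.9739 \cdot 10^{5}$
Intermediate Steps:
$\left(\left(-1\right) 773 + f{\left(I \right)}\right)^{2} = \left(\left(-1\right) 773 + \frac{1}{2 + 9}\right)^{2} = \left(-773 + \frac{1}{11}\right)^{2} = \left(- \frac{8502}{11}\right)^{2} = \frac{72284004}{121}$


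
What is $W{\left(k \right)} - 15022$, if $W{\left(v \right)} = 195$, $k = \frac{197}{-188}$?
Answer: $-14827$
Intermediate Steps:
$k = - \frac{197}{188}$ ($k = 197 \left(- \frac{1}{188}\right) = - \frac{197}{188} \approx -1.0479$)
$W{\left(k \right)} - 15022 = 195 - 15022 = -14827$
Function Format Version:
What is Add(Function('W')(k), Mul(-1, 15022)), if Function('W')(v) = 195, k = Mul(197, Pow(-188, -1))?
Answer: -14827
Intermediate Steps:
k = Rational(-197, 188) (k = Mul(197, Rational(-1, 188)) = Rational(-197, 188) ≈ -1.0479)
Add(Function('W')(k), Mul(-1, 15022)) = Add(195, Mul(-1, 15022)) = Add(195, -15022) = -14827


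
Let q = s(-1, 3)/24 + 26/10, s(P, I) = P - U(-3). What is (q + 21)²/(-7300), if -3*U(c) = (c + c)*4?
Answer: -863041/11680000 ≈ -0.073890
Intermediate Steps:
U(c) = -8*c/3 (U(c) = -(c + c)*4/3 = -2*c*4/3 = -8*c/3)
s(P, I) = -8 + P (s(P, I) = P - (-8)*(-3)/3 = P - 1*8 = P - 8 = -8 + P)
q = 89/40 (q = (-8 - 1)/24 + 26/10 = -9*1/24 + 26*(⅒) = -3/8 + 13/5 = 89/40 ≈ 2.2250)
(q + 21)²/(-7300) = (89/40 + 21)²/(-7300) = (929/40)²*(-1/7300) = (863041/1600)*(-1/7300) = -863041/11680000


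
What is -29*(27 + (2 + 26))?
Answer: -1595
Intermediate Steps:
-29*(27 + (2 + 26)) = -29*(27 + 28) = -29*55 = -1595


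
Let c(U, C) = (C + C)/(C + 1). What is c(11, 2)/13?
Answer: 4/39 ≈ 0.10256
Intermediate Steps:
c(U, C) = 2*C/(1 + C) (c(U, C) = (2*C)/(1 + C) = 2*C/(1 + C))
c(11, 2)/13 = (2*2/(1 + 2))/13 = (2*2/3)*(1/13) = (2*2*(⅓))*(1/13) = (4/3)*(1/13) = 4/39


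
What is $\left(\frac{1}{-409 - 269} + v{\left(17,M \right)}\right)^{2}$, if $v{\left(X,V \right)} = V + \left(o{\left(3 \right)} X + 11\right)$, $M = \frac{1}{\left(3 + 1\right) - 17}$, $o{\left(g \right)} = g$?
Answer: $\frac{297872533729}{77686596} \approx 3834.3$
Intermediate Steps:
$M = - \frac{1}{13}$ ($M = \frac{1}{4 - 17} = \frac{1}{-13} = - \frac{1}{13} \approx -0.076923$)
$v{\left(X,V \right)} = 11 + V + 3 X$ ($v{\left(X,V \right)} = V + \left(3 X + 11\right) = V + \left(11 + 3 X\right) = 11 + V + 3 X$)
$\left(\frac{1}{-409 - 269} + v{\left(17,M \right)}\right)^{2} = \left(\frac{1}{-409 - 269} + \left(11 - \frac{1}{13} + 3 \cdot 17\right)\right)^{2} = \left(\frac{1}{-678} + \left(11 - \frac{1}{13} + 51\right)\right)^{2} = \left(- \frac{1}{678} + \frac{805}{13}\right)^{2} = \left(\frac{545777}{8814}\right)^{2} = \frac{297872533729}{77686596}$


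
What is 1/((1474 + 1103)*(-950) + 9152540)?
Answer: 1/6704390 ≈ 1.4916e-7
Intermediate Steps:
1/((1474 + 1103)*(-950) + 9152540) = 1/(2577*(-950) + 9152540) = 1/(-2448150 + 9152540) = 1/6704390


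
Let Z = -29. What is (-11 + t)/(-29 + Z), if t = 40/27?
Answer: 257/1566 ≈ 0.16411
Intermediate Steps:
t = 40/27 (t = 40*(1/27) = 40/27 ≈ 1.4815)
(-11 + t)/(-29 + Z) = (-11 + 40/27)/(-29 - 29) = -257/27/(-58) = -1/58*(-257/27) = 257/1566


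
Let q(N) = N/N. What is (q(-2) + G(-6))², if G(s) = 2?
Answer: 9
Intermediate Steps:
q(N) = 1
(q(-2) + G(-6))² = (1 + 2)² = 3² = 9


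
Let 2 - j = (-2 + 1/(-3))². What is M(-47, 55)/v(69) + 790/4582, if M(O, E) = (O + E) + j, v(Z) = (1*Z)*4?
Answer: 13609/72036 ≈ 0.18892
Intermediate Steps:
v(Z) = 4*Z (v(Z) = Z*4 = 4*Z)
j = -31/9 (j = 2 - (-2 + 1/(-3))² = 2 - (-2 + 1*(-⅓))² = 2 - (-2 - ⅓)² = 2 - (-7/3)² = 2 - 1*49/9 = 2 - 49/9 = -31/9 ≈ -3.4444)
M(O, E) = -31/9 + E + O (M(O, E) = (O + E) - 31/9 = (E + O) - 31/9 = -31/9 + E + O)
M(-47, 55)/v(69) + 790/4582 = (-31/9 + 55 - 47)/((4*69)) + 790/4582 = (41/9)/276 + 790*(1/4582) = (41/9)*(1/276) + 5/29 = 41/2484 + 5/29 = 13609/72036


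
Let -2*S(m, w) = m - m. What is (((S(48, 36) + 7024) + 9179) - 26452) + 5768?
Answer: -4481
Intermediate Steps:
S(m, w) = 0 (S(m, w) = -(m - m)/2 = -½*0 = 0)
(((S(48, 36) + 7024) + 9179) - 26452) + 5768 = (((0 + 7024) + 9179) - 26452) + 5768 = ((7024 + 9179) - 26452) + 5768 = (16203 - 26452) + 5768 = -10249 + 5768 = -4481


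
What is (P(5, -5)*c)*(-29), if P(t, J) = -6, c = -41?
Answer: -7134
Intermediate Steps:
(P(5, -5)*c)*(-29) = -6*(-41)*(-29) = 246*(-29) = -7134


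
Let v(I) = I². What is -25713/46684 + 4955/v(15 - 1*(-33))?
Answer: 43019117/26889984 ≈ 1.5998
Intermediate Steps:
-25713/46684 + 4955/v(15 - 1*(-33)) = -25713/46684 + 4955/((15 - 1*(-33))²) = -25713*1/46684 + 4955/((15 + 33)²) = -25713/46684 + 4955/(48²) = -25713/46684 + 4955/2304 = 43019117/26889984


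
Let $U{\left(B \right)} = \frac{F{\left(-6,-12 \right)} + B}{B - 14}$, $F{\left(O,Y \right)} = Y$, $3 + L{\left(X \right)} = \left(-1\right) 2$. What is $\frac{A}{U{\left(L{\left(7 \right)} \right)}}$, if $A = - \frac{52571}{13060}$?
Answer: $- \frac{998849}{222020} \approx -4.4989$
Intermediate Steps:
$L{\left(X \right)} = -5$ ($L{\left(X \right)} = -3 - 2 = -5$)
$A = - \frac{52571}{13060}$ ($A = \left(-52571\right) \frac{1}{13060} = - \frac{52571}{13060} \approx -4.0253$)
$U{\left(B \right)} = \frac{-12 + B}{-14 + B}$ ($U{\left(B \right)} = \frac{-12 + B}{B - 14} = \frac{-12 + B}{-14 + B}$)
$\frac{A}{U{\left(L{\left(7 \right)} \right)}} = - \frac{52571}{13060 \frac{-12 - 5}{-14 - 5}} = - \frac{52571}{13060 \frac{1}{-19} \left(-17\right)} = - \frac{52571}{13060 \left(\left(- \frac{1}{19}\right) \left(-17\right)\right)} = - \frac{52571}{13060 \cdot \frac{17}{19}} = \left(- \frac{52571}{13060}\right) \frac{19}{17} = - \frac{998849}{222020}$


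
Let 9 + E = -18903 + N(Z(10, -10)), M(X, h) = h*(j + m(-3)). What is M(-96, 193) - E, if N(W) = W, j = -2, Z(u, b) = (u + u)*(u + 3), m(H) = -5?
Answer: 17301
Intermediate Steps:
Z(u, b) = 2*u*(3 + u) (Z(u, b) = (2*u)*(3 + u) = 2*u*(3 + u))
M(X, h) = -7*h (M(X, h) = h*(-2 - 5) = h*(-7) = -7*h)
E = -18652 (E = -9 + (-18903 + 2*10*(3 + 10)) = -9 + (-18903 + 2*10*13) = -9 + (-18903 + 260) = -9 - 18643 = -18652)
M(-96, 193) - E = -7*193 - 1*(-18652) = -1351 + 18652 = 17301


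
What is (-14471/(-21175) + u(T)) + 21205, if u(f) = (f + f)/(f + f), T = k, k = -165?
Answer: 449051521/21175 ≈ 21207.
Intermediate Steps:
T = -165
u(f) = 1 (u(f) = (2*f)/((2*f)) = (2*f)*(1/(2*f)) = 1)
(-14471/(-21175) + u(T)) + 21205 = (-14471/(-21175) + 1) + 21205 = (-14471*(-1/21175) + 1) + 21205 = (14471/21175 + 1) + 21205 = 35646/21175 + 21205 = 449051521/21175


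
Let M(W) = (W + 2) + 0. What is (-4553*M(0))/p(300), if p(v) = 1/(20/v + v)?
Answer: -40986106/15 ≈ -2.7324e+6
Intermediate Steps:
p(v) = 1/(v + 20/v)
M(W) = 2 + W (M(W) = (2 + W) + 0 = 2 + W)
(-4553*M(0))/p(300) = (-4553*(2 + 0))/((300/(20 + 300²))) = (-4553*2)/((300/(20 + 90000))) = -9106/(300/90020) = -9106/(300*(1/90020)) = -9106/15/4501 = -9106*4501/15 = -40986106/15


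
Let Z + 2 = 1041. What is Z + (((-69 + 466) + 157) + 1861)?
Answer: 3454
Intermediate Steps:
Z = 1039 (Z = -2 + 1041 = 1039)
Z + (((-69 + 466) + 157) + 1861) = 1039 + (((-69 + 466) + 157) + 1861) = 1039 + ((397 + 157) + 1861) = 1039 + (554 + 1861) = 1039 + 2415 = 3454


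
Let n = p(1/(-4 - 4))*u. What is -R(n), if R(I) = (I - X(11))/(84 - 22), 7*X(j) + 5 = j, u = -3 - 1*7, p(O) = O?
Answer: -11/1736 ≈ -0.0063364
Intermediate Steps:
u = -10 (u = -3 - 7 = -10)
X(j) = -5/7 + j/7
n = 5/4 (n = -10/(-4 - 4) = -10/(-8) = -⅛*(-10) = 5/4 ≈ 1.2500)
R(I) = -3/217 + I/62 (R(I) = (I - (-5/7 + (⅐)*11))/(84 - 22) = (I - (-5/7 + 11/7))/62 = (I - 1*6/7)*(1/62) = (I - 6/7)*(1/62) = (-6/7 + I)*(1/62) = -3/217 + I/62)
-R(n) = -(-3/217 + (1/62)*(5/4)) = -(-3/217 + 5/248) = -1*11/1736 = -11/1736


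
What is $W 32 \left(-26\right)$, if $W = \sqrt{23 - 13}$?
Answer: $- 832 \sqrt{10} \approx -2631.0$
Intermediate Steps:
$W = \sqrt{10} \approx 3.1623$
$W 32 \left(-26\right) = \sqrt{10} \cdot 32 \left(-26\right) = 32 \sqrt{10} \left(-26\right) = - 832 \sqrt{10}$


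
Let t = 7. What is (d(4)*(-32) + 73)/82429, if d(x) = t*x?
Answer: -823/82429 ≈ -0.0099843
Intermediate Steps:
d(x) = 7*x
(d(4)*(-32) + 73)/82429 = ((7*4)*(-32) + 73)/82429 = (28*(-32) + 73)*(1/82429) = (-896 + 73)*(1/82429) = -823*1/82429 = -823/82429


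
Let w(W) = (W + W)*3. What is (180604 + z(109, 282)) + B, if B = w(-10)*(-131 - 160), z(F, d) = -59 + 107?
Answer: 198112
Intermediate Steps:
z(F, d) = 48
w(W) = 6*W (w(W) = (2*W)*3 = 6*W)
B = 17460 (B = (6*(-10))*(-131 - 160) = -60*(-291) = 17460)
(180604 + z(109, 282)) + B = (180604 + 48) + 17460 = 180652 + 17460 = 198112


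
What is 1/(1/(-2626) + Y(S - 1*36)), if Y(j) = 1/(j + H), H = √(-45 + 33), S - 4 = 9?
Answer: -53341938/2339071 + 13791752*I*√3/7017213 ≈ -22.805 + 3.4042*I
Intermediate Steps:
S = 13 (S = 4 + 9 = 13)
H = 2*I*√3 (H = √(-12) = 2*I*√3 ≈ 3.4641*I)
Y(j) = 1/(j + 2*I*√3)
1/(1/(-2626) + Y(S - 1*36)) = 1/(1/(-2626) + 1/((13 - 1*36) + 2*I*√3)) = 1/(-1/2626 + 1/((13 - 36) + 2*I*√3)) = 1/(-1/2626 + 1/(-23 + 2*I*√3))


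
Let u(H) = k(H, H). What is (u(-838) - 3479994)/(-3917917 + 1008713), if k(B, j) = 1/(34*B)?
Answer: 99151989049/82889040368 ≈ 1.1962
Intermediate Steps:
k(B, j) = 1/(34*B)
u(H) = 1/(34*H)
(u(-838) - 3479994)/(-3917917 + 1008713) = ((1/34)/(-838) - 3479994)/(-3917917 + 1008713) = ((1/34)*(-1/838) - 3479994)/(-2909204) = (-1/28492 - 3479994)*(-1/2909204) = -99151989049/28492*(-1/2909204) = 99151989049/82889040368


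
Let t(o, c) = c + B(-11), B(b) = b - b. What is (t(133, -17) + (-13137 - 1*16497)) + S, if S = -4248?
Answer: -33899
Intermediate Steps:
B(b) = 0
t(o, c) = c (t(o, c) = c + 0 = c)
(t(133, -17) + (-13137 - 1*16497)) + S = (-17 + (-13137 - 1*16497)) - 4248 = (-17 + (-13137 - 16497)) - 4248 = (-17 - 29634) - 4248 = -29651 - 4248 = -33899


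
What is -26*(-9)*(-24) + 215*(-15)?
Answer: -8841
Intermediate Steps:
-26*(-9)*(-24) + 215*(-15) = 234*(-24) - 3225 = -5616 - 3225 = -8841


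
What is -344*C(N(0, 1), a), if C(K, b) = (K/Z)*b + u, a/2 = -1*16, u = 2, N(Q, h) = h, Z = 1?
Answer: 10320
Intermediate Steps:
a = -32 (a = 2*(-1*16) = 2*(-16) = -32)
C(K, b) = 2 + K*b (C(K, b) = (K/1)*b + 2 = (1*K)*b + 2 = K*b + 2 = 2 + K*b)
-344*C(N(0, 1), a) = -344*(2 + 1*(-32)) = -344*(2 - 32) = -344*(-30) = 10320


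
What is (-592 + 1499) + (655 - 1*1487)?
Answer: 75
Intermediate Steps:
(-592 + 1499) + (655 - 1*1487) = 907 + (655 - 1487) = 907 - 832 = 75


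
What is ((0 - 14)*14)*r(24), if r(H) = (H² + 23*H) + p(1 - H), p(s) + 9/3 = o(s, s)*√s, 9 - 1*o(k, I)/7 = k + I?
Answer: -220500 - 75460*I*√23 ≈ -2.205e+5 - 3.6189e+5*I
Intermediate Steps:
o(k, I) = 63 - 7*I - 7*k (o(k, I) = 63 - 7*(k + I) = 63 - 7*(I + k) = 63 + (-7*I - 7*k) = 63 - 7*I - 7*k)
p(s) = -3 + √s*(63 - 14*s) (p(s) = -3 + (63 - 7*s - 7*s)*√s = -3 + (63 - 14*s)*√s = -3 + √s*(63 - 14*s))
r(H) = -3 + H² + 23*H + √(1 - H)*(49 + 14*H) (r(H) = (H² + 23*H) + (-3 + √(1 - H)*(63 - 14*(1 - H))) = (H² + 23*H) + (-3 + √(1 - H)*(63 + (-14 + 14*H))) = (H² + 23*H) + (-3 + √(1 - H)*(49 + 14*H)) = -3 + H² + 23*H + √(1 - H)*(49 + 14*H))
((0 - 14)*14)*r(24) = ((0 - 14)*14)*(-3 + 24² + 23*24 + √(1 - 1*24)*(49 + 14*24)) = (-14*14)*(-3 + 576 + 552 + √(1 - 24)*(49 + 336)) = -196*(-3 + 576 + 552 + √(-23)*385) = -196*(-3 + 576 + 552 + (I*√23)*385) = -196*(-3 + 576 + 552 + 385*I*√23) = -196*(1125 + 385*I*√23) = -220500 - 75460*I*√23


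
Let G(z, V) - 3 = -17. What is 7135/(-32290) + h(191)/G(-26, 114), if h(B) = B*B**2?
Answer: -11249632724/22603 ≈ -4.9771e+5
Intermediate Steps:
G(z, V) = -14 (G(z, V) = 3 - 17 = -14)
h(B) = B**3
7135/(-32290) + h(191)/G(-26, 114) = 7135/(-32290) + 191**3/(-14) = 7135*(-1/32290) + 6967871*(-1/14) = -1427/6458 - 6967871/14 = -11249632724/22603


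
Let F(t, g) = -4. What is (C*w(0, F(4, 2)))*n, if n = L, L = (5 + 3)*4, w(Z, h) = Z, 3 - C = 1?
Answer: 0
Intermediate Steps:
C = 2 (C = 3 - 1*1 = 3 - 1 = 2)
L = 32 (L = 8*4 = 32)
n = 32
(C*w(0, F(4, 2)))*n = (2*0)*32 = 0*32 = 0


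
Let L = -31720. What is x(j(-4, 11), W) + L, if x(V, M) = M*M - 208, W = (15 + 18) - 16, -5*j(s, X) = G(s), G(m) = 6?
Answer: -31639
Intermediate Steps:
j(s, X) = -6/5 (j(s, X) = -⅕*6 = -6/5)
W = 17 (W = 33 - 16 = 17)
x(V, M) = -208 + M² (x(V, M) = M² - 208 = -208 + M²)
x(j(-4, 11), W) + L = (-208 + 17²) - 31720 = (-208 + 289) - 31720 = 81 - 31720 = -31639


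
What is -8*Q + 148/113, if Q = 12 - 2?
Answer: -8892/113 ≈ -78.690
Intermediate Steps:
Q = 10
-8*Q + 148/113 = -8*10 + 148/113 = -80 + 148*(1/113) = -80 + 148/113 = -8892/113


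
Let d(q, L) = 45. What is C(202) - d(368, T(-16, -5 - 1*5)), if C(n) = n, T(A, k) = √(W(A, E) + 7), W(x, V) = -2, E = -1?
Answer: 157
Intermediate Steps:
T(A, k) = √5 (T(A, k) = √(-2 + 7) = √5)
C(202) - d(368, T(-16, -5 - 1*5)) = 202 - 1*45 = 202 - 45 = 157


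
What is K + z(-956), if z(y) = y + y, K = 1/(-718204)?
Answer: -1373206049/718204 ≈ -1912.0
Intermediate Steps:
K = -1/718204 ≈ -1.3924e-6
z(y) = 2*y
K + z(-956) = -1/718204 + 2*(-956) = -1/718204 - 1912 = -1373206049/718204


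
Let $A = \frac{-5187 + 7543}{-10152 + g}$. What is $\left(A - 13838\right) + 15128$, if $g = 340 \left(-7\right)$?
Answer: $\frac{4040981}{3133} \approx 1289.8$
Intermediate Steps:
$g = -2380$
$A = - \frac{589}{3133}$ ($A = \frac{-5187 + 7543}{-10152 - 2380} = \frac{2356}{-12532} = 2356 \left(- \frac{1}{12532}\right) = - \frac{589}{3133} \approx -0.188$)
$\left(A - 13838\right) + 15128 = \left(- \frac{589}{3133} - 13838\right) + 15128 = - \frac{43355043}{3133} + 15128 = \frac{4040981}{3133}$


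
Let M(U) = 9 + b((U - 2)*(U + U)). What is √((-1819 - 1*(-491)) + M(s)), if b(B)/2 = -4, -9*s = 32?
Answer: I*√1327 ≈ 36.428*I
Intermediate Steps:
s = -32/9 (s = -⅑*32 = -32/9 ≈ -3.5556)
b(B) = -8 (b(B) = 2*(-4) = -8)
M(U) = 1 (M(U) = 9 - 8 = 1)
√((-1819 - 1*(-491)) + M(s)) = √((-1819 - 1*(-491)) + 1) = √((-1819 + 491) + 1) = √(-1328 + 1) = √(-1327) = I*√1327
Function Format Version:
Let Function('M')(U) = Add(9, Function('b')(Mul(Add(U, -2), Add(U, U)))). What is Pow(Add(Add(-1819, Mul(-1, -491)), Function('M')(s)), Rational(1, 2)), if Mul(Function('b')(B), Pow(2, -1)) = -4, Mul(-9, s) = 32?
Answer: Mul(I, Pow(1327, Rational(1, 2))) ≈ Mul(36.428, I)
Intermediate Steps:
s = Rational(-32, 9) (s = Mul(Rational(-1, 9), 32) = Rational(-32, 9) ≈ -3.5556)
Function('b')(B) = -8 (Function('b')(B) = Mul(2, -4) = -8)
Function('M')(U) = 1 (Function('M')(U) = Add(9, -8) = 1)
Pow(Add(Add(-1819, Mul(-1, -491)), Function('M')(s)), Rational(1, 2)) = Pow(Add(Add(-1819, Mul(-1, -491)), 1), Rational(1, 2)) = Pow(Add(Add(-1819, 491), 1), Rational(1, 2)) = Pow(Add(-1328, 1), Rational(1, 2)) = Pow(-1327, Rational(1, 2)) = Mul(I, Pow(1327, Rational(1, 2)))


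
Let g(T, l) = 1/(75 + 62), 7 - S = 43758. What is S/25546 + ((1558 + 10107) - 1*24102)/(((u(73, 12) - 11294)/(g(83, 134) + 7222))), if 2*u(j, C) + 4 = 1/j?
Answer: 9177118363032895/1154385191086 ≈ 7949.8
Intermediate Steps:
S = -43751 (S = 7 - 1*43758 = 7 - 43758 = -43751)
g(T, l) = 1/137
u(j, C) = -2 + 1/(2*j)
S/25546 + ((1558 + 10107) - 1*24102)/(((u(73, 12) - 11294)/(g(83, 134) + 7222))) = -43751/25546 + ((1558 + 10107) - 1*24102)/((((-2 + (1/2)/73) - 11294)/(1/137 + 7222))) = -43751*1/25546 + (11665 - 24102)/((((-2 + (1/2)*(1/73)) - 11294)/(989415/137))) = -43751/25546 - 12437*989415/(137*((-2 + 1/146) - 11294)) = -43751/25546 - 12437*989415/(137*(-291/146 - 11294)) = -43751/25546 - 12437/((-1649215/146*137/989415)) = -43751/25546 - 12437/(-45188491/28890918) = -43751/25546 - 12437*(-28890918/45188491) = -43751/25546 + 359316347166/45188491 = 9177118363032895/1154385191086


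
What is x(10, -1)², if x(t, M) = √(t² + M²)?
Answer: 101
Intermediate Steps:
x(t, M) = √(M² + t²)
x(10, -1)² = (√((-1)² + 10²))² = (√(1 + 100))² = (√101)² = 101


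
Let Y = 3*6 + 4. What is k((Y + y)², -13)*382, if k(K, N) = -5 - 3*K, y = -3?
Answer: -415616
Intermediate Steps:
Y = 22 (Y = 18 + 4 = 22)
k((Y + y)², -13)*382 = (-5 - 3*(22 - 3)²)*382 = (-5 - 3*19²)*382 = (-5 - 3*361)*382 = (-5 - 1083)*382 = -1088*382 = -415616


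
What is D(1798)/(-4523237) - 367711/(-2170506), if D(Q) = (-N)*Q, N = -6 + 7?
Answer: 1667146570295/9817713047922 ≈ 0.16981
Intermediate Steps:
N = 1
D(Q) = -Q (D(Q) = (-1*1)*Q = -Q)
D(1798)/(-4523237) - 367711/(-2170506) = -1*1798/(-4523237) - 367711/(-2170506) = -1798*(-1/4523237) - 367711*(-1/2170506) = 1798/4523237 + 367711/2170506 = 1667146570295/9817713047922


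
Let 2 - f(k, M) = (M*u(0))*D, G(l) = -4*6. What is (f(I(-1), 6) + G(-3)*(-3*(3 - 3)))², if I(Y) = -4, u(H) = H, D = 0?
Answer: 4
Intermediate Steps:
G(l) = -24
f(k, M) = 2 (f(k, M) = 2 - M*0*0 = 2 - 0*0 = 2 - 1*0 = 2 + 0 = 2)
(f(I(-1), 6) + G(-3)*(-3*(3 - 3)))² = (2 - (-72)*(3 - 3))² = (2 - (-72)*0)² = (2 - 24*0)² = (2 + 0)² = 2² = 4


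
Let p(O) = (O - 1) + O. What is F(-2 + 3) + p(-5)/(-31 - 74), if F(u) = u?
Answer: 116/105 ≈ 1.1048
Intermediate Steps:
p(O) = -1 + 2*O (p(O) = (-1 + O) + O = -1 + 2*O)
F(-2 + 3) + p(-5)/(-31 - 74) = (-2 + 3) + (-1 + 2*(-5))/(-31 - 74) = 1 + (-1 - 10)/(-105) = 1 - 11*(-1/105) = 1 + 11/105 = 116/105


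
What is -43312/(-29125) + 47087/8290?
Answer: 346093071/48289250 ≈ 7.1671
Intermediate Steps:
-43312/(-29125) + 47087/8290 = -43312*(-1/29125) + 47087*(1/8290) = 43312/29125 + 47087/8290 = 346093071/48289250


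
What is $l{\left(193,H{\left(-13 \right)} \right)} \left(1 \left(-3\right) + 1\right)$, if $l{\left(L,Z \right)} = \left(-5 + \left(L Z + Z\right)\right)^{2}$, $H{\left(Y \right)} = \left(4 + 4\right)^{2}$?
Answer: $-308065842$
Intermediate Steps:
$H{\left(Y \right)} = 64$ ($H{\left(Y \right)} = 8^{2} = 64$)
$l{\left(L,Z \right)} = \left(-5 + Z + L Z\right)^{2}$ ($l{\left(L,Z \right)} = \left(-5 + \left(Z + L Z\right)\right)^{2} = \left(-5 + Z + L Z\right)^{2}$)
$l{\left(193,H{\left(-13 \right)} \right)} \left(1 \left(-3\right) + 1\right) = \left(-5 + 64 + 193 \cdot 64\right)^{2} \left(1 \left(-3\right) + 1\right) = \left(-5 + 64 + 12352\right)^{2} \left(-3 + 1\right) = 12411^{2} \left(-2\right) = 154032921 \left(-2\right) = -308065842$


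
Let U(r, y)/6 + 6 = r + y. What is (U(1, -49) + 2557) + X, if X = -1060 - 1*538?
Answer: 635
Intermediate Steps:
X = -1598 (X = -1060 - 538 = -1598)
U(r, y) = -36 + 6*r + 6*y (U(r, y) = -36 + 6*(r + y) = -36 + (6*r + 6*y) = -36 + 6*r + 6*y)
(U(1, -49) + 2557) + X = ((-36 + 6*1 + 6*(-49)) + 2557) - 1598 = ((-36 + 6 - 294) + 2557) - 1598 = (-324 + 2557) - 1598 = 2233 - 1598 = 635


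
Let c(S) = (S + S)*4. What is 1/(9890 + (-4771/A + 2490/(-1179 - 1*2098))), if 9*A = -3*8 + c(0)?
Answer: 26216/306160021 ≈ 8.5628e-5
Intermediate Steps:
c(S) = 8*S (c(S) = (2*S)*4 = 8*S)
A = -8/3 (A = (-3*8 + 8*0)/9 = (-24 + 0)/9 = (1/9)*(-24) = -8/3 ≈ -2.6667)
1/(9890 + (-4771/A + 2490/(-1179 - 1*2098))) = 1/(9890 + (-4771/(-8/3) + 2490/(-1179 - 1*2098))) = 1/(9890 + (-4771*(-3/8) + 2490/(-1179 - 2098))) = 1/(9890 + (14313/8 + 2490/(-3277))) = 1/(9890 + (14313/8 + 2490*(-1/3277))) = 1/(9890 + (14313/8 - 2490/3277)) = 1/(9890 + 46883781/26216) = 1/(306160021/26216) = 26216/306160021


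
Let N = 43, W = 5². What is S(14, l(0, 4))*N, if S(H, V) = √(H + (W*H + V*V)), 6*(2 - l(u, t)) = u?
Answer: 172*√23 ≈ 824.88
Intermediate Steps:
W = 25
l(u, t) = 2 - u/6
S(H, V) = √(V² + 26*H) (S(H, V) = √(H + (25*H + V*V)) = √(H + (25*H + V²)) = √(H + (V² + 25*H)) = √(V² + 26*H))
S(14, l(0, 4))*N = √((2 - ⅙*0)² + 26*14)*43 = √((2 + 0)² + 364)*43 = √(2² + 364)*43 = √(4 + 364)*43 = √368*43 = (4*√23)*43 = 172*√23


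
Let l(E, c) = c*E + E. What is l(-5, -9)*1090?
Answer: 43600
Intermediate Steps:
l(E, c) = E + E*c (l(E, c) = E*c + E = E + E*c)
l(-5, -9)*1090 = -5*(1 - 9)*1090 = -5*(-8)*1090 = 40*1090 = 43600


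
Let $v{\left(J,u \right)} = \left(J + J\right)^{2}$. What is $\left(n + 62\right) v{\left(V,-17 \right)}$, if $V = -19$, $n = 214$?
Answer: $398544$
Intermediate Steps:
$v{\left(J,u \right)} = 4 J^{2}$ ($v{\left(J,u \right)} = \left(2 J\right)^{2} = 4 J^{2}$)
$\left(n + 62\right) v{\left(V,-17 \right)} = \left(214 + 62\right) 4 \left(-19\right)^{2} = 276 \cdot 4 \cdot 361 = 276 \cdot 1444 = 398544$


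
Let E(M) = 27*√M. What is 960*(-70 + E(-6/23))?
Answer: -67200 + 25920*I*√138/23 ≈ -67200.0 + 13239.0*I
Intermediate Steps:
960*(-70 + E(-6/23)) = 960*(-70 + 27*√(-6/23)) = 960*(-70 + 27*(I*√138/23)) = 960*(-70 + 27*I*√138/23) = -67200 + 25920*I*√138/23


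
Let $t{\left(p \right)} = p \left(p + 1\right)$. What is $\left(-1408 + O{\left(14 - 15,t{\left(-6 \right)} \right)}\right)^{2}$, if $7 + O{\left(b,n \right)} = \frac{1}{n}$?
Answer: $\frac{1801917601}{900} \approx 2.0021 \cdot 10^{6}$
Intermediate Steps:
$t{\left(p \right)} = p \left(1 + p\right)$
$O{\left(b,n \right)} = -7 + \frac{1}{n}$
$\left(-1408 + O{\left(14 - 15,t{\left(-6 \right)} \right)}\right)^{2} = \left(-1408 - \left(7 - \frac{1}{\left(-6\right) \left(1 - 6\right)}\right)\right)^{2} = \left(-1408 - \left(7 - \frac{1}{\left(-6\right) \left(-5\right)}\right)\right)^{2} = \left(-1408 - \left(7 - \frac{1}{30}\right)\right)^{2} = \left(-1408 + \left(-7 + \frac{1}{30}\right)\right)^{2} = \left(-1408 - \frac{209}{30}\right)^{2} = \left(- \frac{42449}{30}\right)^{2} = \frac{1801917601}{900}$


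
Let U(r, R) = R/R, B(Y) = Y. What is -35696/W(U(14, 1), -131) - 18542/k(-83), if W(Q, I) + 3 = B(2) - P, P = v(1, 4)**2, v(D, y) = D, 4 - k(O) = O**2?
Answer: 122902022/6885 ≈ 17851.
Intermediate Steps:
k(O) = 4 - O**2
U(r, R) = 1
P = 1 (P = 1**2 = 1)
W(Q, I) = -2 (W(Q, I) = -3 + (2 - 1*1) = -3 + (2 - 1) = -3 + 1 = -2)
-35696/W(U(14, 1), -131) - 18542/k(-83) = -35696/(-2) - 18542/(4 - 1*(-83)**2) = -35696*(-1/2) - 18542/(4 - 1*6889) = 17848 - 18542/(4 - 6889) = 17848 - 18542/(-6885) = 17848 - 18542*(-1/6885) = 17848 + 18542/6885 = 122902022/6885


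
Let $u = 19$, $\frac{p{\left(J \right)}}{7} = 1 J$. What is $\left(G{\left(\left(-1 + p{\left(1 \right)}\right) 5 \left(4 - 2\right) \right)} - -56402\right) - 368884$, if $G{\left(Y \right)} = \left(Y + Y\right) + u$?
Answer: $-312343$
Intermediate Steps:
$p{\left(J \right)} = 7 J$ ($p{\left(J \right)} = 7 \cdot 1 J = 7 J$)
$G{\left(Y \right)} = 19 + 2 Y$ ($G{\left(Y \right)} = \left(Y + Y\right) + 19 = 2 Y + 19 = 19 + 2 Y$)
$\left(G{\left(\left(-1 + p{\left(1 \right)}\right) 5 \left(4 - 2\right) \right)} - -56402\right) - 368884 = \left(\left(19 + 2 \left(-1 + 7 \cdot 1\right) 5 \left(4 - 2\right)\right) - -56402\right) - 368884 = \left(\left(19 + 2 \left(-1 + 7\right) 5 \cdot 2\right) + 56402\right) - 368884 = \left(\left(19 + 2 \cdot 6 \cdot 10\right) + 56402\right) - 368884 = \left(\left(19 + 2 \cdot 60\right) + 56402\right) - 368884 = \left(\left(19 + 120\right) + 56402\right) - 368884 = \left(139 + 56402\right) - 368884 = 56541 - 368884 = -312343$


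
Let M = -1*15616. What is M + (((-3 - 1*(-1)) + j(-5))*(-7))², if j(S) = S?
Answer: -13215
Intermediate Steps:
M = -15616
M + (((-3 - 1*(-1)) + j(-5))*(-7))² = -15616 + (((-3 - 1*(-1)) - 5)*(-7))² = -15616 + (((-3 + 1) - 5)*(-7))² = -15616 + ((-2 - 5)*(-7))² = -15616 + (-7*(-7))² = -15616 + 49² = -15616 + 2401 = -13215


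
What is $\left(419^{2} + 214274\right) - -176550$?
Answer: $566385$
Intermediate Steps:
$\left(419^{2} + 214274\right) - -176550 = \left(175561 + 214274\right) + 176550 = 389835 + 176550 = 566385$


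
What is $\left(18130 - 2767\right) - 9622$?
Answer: $5741$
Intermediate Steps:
$\left(18130 - 2767\right) - 9622 = 15363 - 9622 = 5741$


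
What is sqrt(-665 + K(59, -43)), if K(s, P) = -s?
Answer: 2*I*sqrt(181) ≈ 26.907*I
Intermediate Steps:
sqrt(-665 + K(59, -43)) = sqrt(-665 - 1*59) = sqrt(-665 - 59) = sqrt(-724) = 2*I*sqrt(181)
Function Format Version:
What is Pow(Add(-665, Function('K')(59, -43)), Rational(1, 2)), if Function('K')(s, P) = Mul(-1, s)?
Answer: Mul(2, I, Pow(181, Rational(1, 2))) ≈ Mul(26.907, I)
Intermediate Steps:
Pow(Add(-665, Function('K')(59, -43)), Rational(1, 2)) = Pow(Add(-665, Mul(-1, 59)), Rational(1, 2)) = Pow(Add(-665, -59), Rational(1, 2)) = Pow(-724, Rational(1, 2)) = Mul(2, I, Pow(181, Rational(1, 2)))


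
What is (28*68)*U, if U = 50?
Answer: 95200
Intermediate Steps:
(28*68)*U = (28*68)*50 = 1904*50 = 95200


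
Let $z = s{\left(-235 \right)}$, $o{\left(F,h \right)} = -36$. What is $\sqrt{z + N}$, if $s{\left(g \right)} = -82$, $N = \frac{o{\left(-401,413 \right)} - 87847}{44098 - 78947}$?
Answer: $\frac{i \sqrt{96522495015}}{34849} \approx 8.9151 i$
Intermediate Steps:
$N = \frac{87883}{34849}$ ($N = \frac{-36 - 87847}{44098 - 78947} = - \frac{87883}{-34849} = \left(-87883\right) \left(- \frac{1}{34849}\right) = \frac{87883}{34849} \approx 2.5218$)
$z = -82$
$\sqrt{z + N} = \sqrt{-82 + \frac{87883}{34849}} = \sqrt{- \frac{2769735}{34849}} = \frac{i \sqrt{96522495015}}{34849}$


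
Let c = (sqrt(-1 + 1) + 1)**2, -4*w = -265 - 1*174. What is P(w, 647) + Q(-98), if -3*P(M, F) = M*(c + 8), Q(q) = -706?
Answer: -4141/4 ≈ -1035.3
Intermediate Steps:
w = 439/4 (w = -(-265 - 1*174)/4 = -(-265 - 174)/4 = -1/4*(-439) = 439/4 ≈ 109.75)
c = 1 (c = (sqrt(0) + 1)**2 = (0 + 1)**2 = 1**2 = 1)
P(M, F) = -3*M (P(M, F) = -M*(1 + 8)/3 = -M*9/3 = -3*M)
P(w, 647) + Q(-98) = -3*439/4 - 706 = -1317/4 - 706 = -4141/4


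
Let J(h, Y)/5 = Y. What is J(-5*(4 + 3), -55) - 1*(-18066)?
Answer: 17791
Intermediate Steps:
J(h, Y) = 5*Y
J(-5*(4 + 3), -55) - 1*(-18066) = 5*(-55) - 1*(-18066) = -275 + 18066 = 17791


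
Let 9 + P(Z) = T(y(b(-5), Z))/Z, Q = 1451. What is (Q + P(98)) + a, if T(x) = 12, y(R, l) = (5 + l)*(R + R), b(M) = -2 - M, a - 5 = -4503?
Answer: -149738/49 ≈ -3055.9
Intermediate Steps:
a = -4498 (a = 5 - 4503 = -4498)
y(R, l) = 2*R*(5 + l) (y(R, l) = (5 + l)*(2*R) = 2*R*(5 + l))
P(Z) = -9 + 12/Z
(Q + P(98)) + a = (1451 + (-9 + 12/98)) - 4498 = (1451 + (-9 + 12*(1/98))) - 4498 = (1451 + (-9 + 6/49)) - 4498 = (1451 - 435/49) - 4498 = 70664/49 - 4498 = -149738/49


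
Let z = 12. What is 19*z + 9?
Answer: 237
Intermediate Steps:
19*z + 9 = 19*12 + 9 = 228 + 9 = 237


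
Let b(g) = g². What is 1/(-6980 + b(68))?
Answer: -1/2356 ≈ -0.00042445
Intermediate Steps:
1/(-6980 + b(68)) = 1/(-6980 + 68²) = 1/(-6980 + 4624) = 1/(-2356) = -1/2356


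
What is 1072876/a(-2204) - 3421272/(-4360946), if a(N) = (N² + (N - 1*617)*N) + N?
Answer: 5320267918051/6036037689952 ≈ 0.88142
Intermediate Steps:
a(N) = N + N² + N*(-617 + N) (a(N) = (N² + (N - 617)*N) + N = (N² + (-617 + N)*N) + N = (N² + N*(-617 + N)) + N = N + N² + N*(-617 + N))
1072876/a(-2204) - 3421272/(-4360946) = 1072876/((2*(-2204)*(-308 - 2204))) - 3421272/(-4360946) = 1072876/((2*(-2204)*(-2512))) - 3421272*(-1/4360946) = 1072876/11072896 + 1710636/2180473 = 1072876*(1/11072896) + 1710636/2180473 = 268219/2768224 + 1710636/2180473 = 5320267918051/6036037689952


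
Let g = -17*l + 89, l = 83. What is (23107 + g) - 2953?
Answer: 18832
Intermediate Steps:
g = -1322 (g = -17*83 + 89 = -1411 + 89 = -1322)
(23107 + g) - 2953 = (23107 - 1322) - 2953 = 21785 - 2953 = 18832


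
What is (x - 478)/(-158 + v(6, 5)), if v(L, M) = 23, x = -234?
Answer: 712/135 ≈ 5.2741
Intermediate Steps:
(x - 478)/(-158 + v(6, 5)) = (-234 - 478)/(-158 + 23) = -712/(-135) = -712*(-1/135) = 712/135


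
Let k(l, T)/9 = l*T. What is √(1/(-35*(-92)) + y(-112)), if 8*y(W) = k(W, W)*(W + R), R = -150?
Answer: I*√9583885381595/1610 ≈ 1922.8*I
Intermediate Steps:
k(l, T) = 9*T*l (k(l, T) = 9*(l*T) = 9*(T*l) = 9*T*l)
y(W) = 9*W²*(-150 + W)/8 (y(W) = ((9*W*W)*(W - 150))/8 = ((9*W²)*(-150 + W))/8 = (9*W²*(-150 + W))/8 = 9*W²*(-150 + W)/8)
√(1/(-35*(-92)) + y(-112)) = √(1/(-35*(-92)) + (9/8)*(-112)²*(-150 - 112)) = √(1/3220 + (9/8)*12544*(-262)) = √(1/3220 - 3697344) = √(-11905447679/3220) = I*√9583885381595/1610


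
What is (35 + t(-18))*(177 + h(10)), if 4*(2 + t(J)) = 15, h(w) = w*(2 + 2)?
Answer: 31899/4 ≈ 7974.8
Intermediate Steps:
h(w) = 4*w (h(w) = w*4 = 4*w)
t(J) = 7/4 (t(J) = -2 + (1/4)*15 = -2 + 15/4 = 7/4)
(35 + t(-18))*(177 + h(10)) = (35 + 7/4)*(177 + 4*10) = 147*(177 + 40)/4 = (147/4)*217 = 31899/4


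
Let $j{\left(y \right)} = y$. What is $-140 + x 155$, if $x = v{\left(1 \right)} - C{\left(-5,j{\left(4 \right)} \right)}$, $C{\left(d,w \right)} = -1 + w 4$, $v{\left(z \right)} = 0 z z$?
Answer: $-2465$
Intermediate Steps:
$v{\left(z \right)} = 0$ ($v{\left(z \right)} = 0 z = 0$)
$C{\left(d,w \right)} = -1 + 4 w$
$x = -15$ ($x = 0 - \left(-1 + 4 \cdot 4\right) = 0 - \left(-1 + 16\right) = 0 - 15 = -15$)
$-140 + x 155 = -140 - 2325 = -2465$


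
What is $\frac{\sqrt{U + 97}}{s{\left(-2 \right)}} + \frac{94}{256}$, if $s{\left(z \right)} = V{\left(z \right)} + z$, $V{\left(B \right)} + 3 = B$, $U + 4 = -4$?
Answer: $\frac{47}{128} - \frac{\sqrt{89}}{7} \approx -0.98052$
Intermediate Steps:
$U = -8$ ($U = -4 - 4 = -8$)
$V{\left(B \right)} = -3 + B$
$s{\left(z \right)} = -3 + 2 z$ ($s{\left(z \right)} = \left(-3 + z\right) + z = -3 + 2 z$)
$\frac{\sqrt{U + 97}}{s{\left(-2 \right)}} + \frac{94}{256} = \frac{\sqrt{-8 + 97}}{-3 + 2 \left(-2\right)} + \frac{94}{256} = \frac{\sqrt{89}}{-3 - 4} + 94 \cdot \frac{1}{256} = \frac{\sqrt{89}}{-7} + \frac{47}{128} = \sqrt{89} \left(- \frac{1}{7}\right) + \frac{47}{128} = - \frac{\sqrt{89}}{7} + \frac{47}{128} = \frac{47}{128} - \frac{\sqrt{89}}{7}$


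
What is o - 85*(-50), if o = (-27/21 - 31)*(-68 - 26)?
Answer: 50994/7 ≈ 7284.9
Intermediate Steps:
o = 21244/7 (o = (-27*1/21 - 31)*(-94) = (-9/7 - 31)*(-94) = -226/7*(-94) = 21244/7 ≈ 3034.9)
o - 85*(-50) = 21244/7 - 85*(-50) = 21244/7 + 4250 = 50994/7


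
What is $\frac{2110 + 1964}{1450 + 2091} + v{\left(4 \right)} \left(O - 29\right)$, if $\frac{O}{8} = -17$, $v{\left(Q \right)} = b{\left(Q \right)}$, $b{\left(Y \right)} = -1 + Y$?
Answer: $- \frac{1748721}{3541} \approx -493.85$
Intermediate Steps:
$v{\left(Q \right)} = -1 + Q$
$O = -136$ ($O = 8 \left(-17\right) = -136$)
$\frac{2110 + 1964}{1450 + 2091} + v{\left(4 \right)} \left(O - 29\right) = \frac{2110 + 1964}{1450 + 2091} + \left(-1 + 4\right) \left(-136 - 29\right) = \frac{4074}{3541} + 3 \left(-165\right) = 4074 \cdot \frac{1}{3541} - 495 = \frac{4074}{3541} - 495 = - \frac{1748721}{3541}$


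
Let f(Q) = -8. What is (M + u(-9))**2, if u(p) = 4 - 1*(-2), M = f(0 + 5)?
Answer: 4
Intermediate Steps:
M = -8
u(p) = 6 (u(p) = 4 + 2 = 6)
(M + u(-9))**2 = (-8 + 6)**2 = (-2)**2 = 4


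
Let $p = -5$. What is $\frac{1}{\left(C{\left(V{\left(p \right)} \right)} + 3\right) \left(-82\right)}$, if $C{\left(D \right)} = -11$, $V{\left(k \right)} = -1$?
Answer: $\frac{1}{656} \approx 0.0015244$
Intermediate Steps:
$\frac{1}{\left(C{\left(V{\left(p \right)} \right)} + 3\right) \left(-82\right)} = \frac{1}{\left(-11 + 3\right) \left(-82\right)} = \frac{1}{\left(-8\right) \left(-82\right)} = \frac{1}{656}$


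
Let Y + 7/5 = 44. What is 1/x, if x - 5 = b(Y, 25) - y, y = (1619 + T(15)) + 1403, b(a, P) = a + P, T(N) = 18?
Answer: -5/14837 ≈ -0.00033700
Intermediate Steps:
Y = 213/5 (Y = -7/5 + 44 = 213/5 ≈ 42.600)
b(a, P) = P + a
y = 3040 (y = (1619 + 18) + 1403 = 1637 + 1403 = 3040)
x = -14837/5 (x = 5 + ((25 + 213/5) - 1*3040) = 5 + (338/5 - 3040) = 5 - 14862/5 = -14837/5 ≈ -2967.4)
1/x = 1/(-14837/5) = -5/14837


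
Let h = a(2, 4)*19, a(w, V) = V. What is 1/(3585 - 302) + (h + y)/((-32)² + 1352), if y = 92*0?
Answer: 62971/1950102 ≈ 0.032291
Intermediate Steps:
y = 0
h = 76 (h = 4*19 = 76)
1/(3585 - 302) + (h + y)/((-32)² + 1352) = 1/(3585 - 302) + (76 + 0)/((-32)² + 1352) = 1/3283 + 76/(1024 + 1352) = 1/3283 + 76/2376 = 1/3283 + 76*(1/2376) = 1/3283 + 19/594 = 62971/1950102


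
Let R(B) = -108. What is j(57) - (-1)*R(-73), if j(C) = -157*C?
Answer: -9057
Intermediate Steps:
j(57) - (-1)*R(-73) = -157*57 - (-1)*(-108) = -8949 - 1*108 = -8949 - 108 = -9057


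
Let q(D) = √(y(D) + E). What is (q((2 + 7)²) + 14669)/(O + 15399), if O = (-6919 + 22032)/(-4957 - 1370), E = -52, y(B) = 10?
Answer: 92810763/97414360 + 6327*I*√42/97414360 ≈ 0.95274 + 0.00042092*I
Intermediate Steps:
q(D) = I*√42 (q(D) = √(10 - 52) = √(-42) = I*√42)
O = -15113/6327 (O = 15113/(-6327) = 15113*(-1/6327) = -15113/6327 ≈ -2.3887)
(q((2 + 7)²) + 14669)/(O + 15399) = (I*√42 + 14669)/(-15113/6327 + 15399) = (14669 + I*√42)/(97414360/6327) = (14669 + I*√42)*(6327/97414360) = 92810763/97414360 + 6327*I*√42/97414360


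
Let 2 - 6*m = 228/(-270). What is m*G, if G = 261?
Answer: 1856/15 ≈ 123.73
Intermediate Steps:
m = 64/135 (m = ⅓ - 38/(-270) = ⅓ - 38*(-1)/270 = ⅓ - ⅙*(-38/45) = ⅓ + 19/135 = 64/135 ≈ 0.47407)
m*G = (64/135)*261 = 1856/15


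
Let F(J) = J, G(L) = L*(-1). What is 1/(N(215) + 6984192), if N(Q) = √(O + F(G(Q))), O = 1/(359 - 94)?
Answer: 925405440/6463209270832967 - I*√15098110/12926418541665934 ≈ 1.4318e-7 - 3.006e-13*I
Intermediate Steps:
G(L) = -L
O = 1/265 ≈ 0.0037736
N(Q) = √(1/265 - Q)
1/(N(215) + 6984192) = 1/(√(265 - 70225*215)/265 + 6984192) = 1/(√(265 - 15098375)/265 + 6984192) = 1/(√(-15098110)/265 + 6984192) = 1/((I*√15098110)/265 + 6984192) = 1/(I*√15098110/265 + 6984192) = 1/(6984192 + I*√15098110/265)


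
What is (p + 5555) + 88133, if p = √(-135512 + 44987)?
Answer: 93688 + 5*I*√3621 ≈ 93688.0 + 300.87*I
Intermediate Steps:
p = 5*I*√3621 (p = √(-90525) = 5*I*√3621 ≈ 300.87*I)
(p + 5555) + 88133 = (5*I*√3621 + 5555) + 88133 = (5555 + 5*I*√3621) + 88133 = 93688 + 5*I*√3621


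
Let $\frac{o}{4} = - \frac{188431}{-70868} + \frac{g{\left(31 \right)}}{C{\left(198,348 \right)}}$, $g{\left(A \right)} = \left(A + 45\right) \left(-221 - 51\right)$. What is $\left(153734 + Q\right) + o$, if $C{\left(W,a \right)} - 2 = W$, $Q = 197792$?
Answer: $\frac{155521241413}{442925} \approx 3.5112 \cdot 10^{5}$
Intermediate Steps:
$C{\left(W,a \right)} = 2 + W$
$g{\left(A \right)} = -12240 - 272 A$ ($g{\left(A \right)} = \left(45 + A\right) \left(-272\right) = -12240 - 272 A$)
$o = - \frac{178412137}{442925}$ ($o = 4 \left(- \frac{188431}{-70868} + \frac{-12240 - 8432}{2 + 198}\right) = 4 \left(\left(-188431\right) \left(- \frac{1}{70868}\right) + \frac{-12240 - 8432}{200}\right) = 4 \left(\frac{188431}{70868} - \frac{2584}{25}\right) = 4 \left(- \frac{178412137}{1771700}\right) = - \frac{178412137}{442925} \approx -402.8$)
$\left(153734 + Q\right) + o = \left(153734 + 197792\right) - \frac{178412137}{442925} = 351526 - \frac{178412137}{442925} = \frac{155521241413}{442925}$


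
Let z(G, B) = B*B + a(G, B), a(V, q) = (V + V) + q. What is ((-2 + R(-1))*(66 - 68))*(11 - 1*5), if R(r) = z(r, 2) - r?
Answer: -36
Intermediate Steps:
a(V, q) = q + 2*V (a(V, q) = 2*V + q = q + 2*V)
z(G, B) = B + B² + 2*G (z(G, B) = B*B + (B + 2*G) = B² + (B + 2*G) = B + B² + 2*G)
R(r) = 6 + r (R(r) = (2 + 2² + 2*r) - r = (2 + 4 + 2*r) - r = (6 + 2*r) - r = 6 + r)
((-2 + R(-1))*(66 - 68))*(11 - 1*5) = ((-2 + (6 - 1))*(66 - 68))*(11 - 1*5) = ((-2 + 5)*(-2))*(11 - 5) = (3*(-2))*6 = -6*6 = -36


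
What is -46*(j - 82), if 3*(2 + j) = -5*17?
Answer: 15502/3 ≈ 5167.3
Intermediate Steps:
j = -91/3 (j = -2 + (-5*17)/3 = -2 + (⅓)*(-85) = -2 - 85/3 = -91/3 ≈ -30.333)
-46*(j - 82) = -46*(-91/3 - 82) = -46*(-337/3) = 15502/3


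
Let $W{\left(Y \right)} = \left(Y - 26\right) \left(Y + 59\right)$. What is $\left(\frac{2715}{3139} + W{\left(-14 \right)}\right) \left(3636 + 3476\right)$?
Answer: $- \frac{40164913320}{3139} \approx -1.2795 \cdot 10^{7}$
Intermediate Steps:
$W{\left(Y \right)} = \left(-26 + Y\right) \left(59 + Y\right)$
$\left(\frac{2715}{3139} + W{\left(-14 \right)}\right) \left(3636 + 3476\right) = \left(\frac{2715}{3139} + \left(-1534 + \left(-14\right)^{2} + 33 \left(-14\right)\right)\right) \left(3636 + 3476\right) = \left(2715 \cdot \frac{1}{3139} - 1800\right) 7112 = \left(\frac{2715}{3139} - 1800\right) 7112 = \left(- \frac{5647485}{3139}\right) 7112 = - \frac{40164913320}{3139}$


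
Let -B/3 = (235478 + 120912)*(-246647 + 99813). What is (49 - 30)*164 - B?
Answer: -156990504664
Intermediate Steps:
B = 156990507780 (B = -3*(235478 + 120912)*(-246647 + 99813) = -1069170*(-146834) = -3*(-52330169260) = 156990507780)
(49 - 30)*164 - B = (49 - 30)*164 - 1*156990507780 = 19*164 - 156990507780 = 3116 - 156990507780 = -156990504664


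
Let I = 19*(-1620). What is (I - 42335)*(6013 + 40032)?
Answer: -3366580175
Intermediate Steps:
I = -30780
(I - 42335)*(6013 + 40032) = (-30780 - 42335)*(6013 + 40032) = -73115*46045 = -3366580175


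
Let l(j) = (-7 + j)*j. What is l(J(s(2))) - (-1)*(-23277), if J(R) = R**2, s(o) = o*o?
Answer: -23133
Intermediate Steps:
s(o) = o**2
l(j) = j*(-7 + j)
l(J(s(2))) - (-1)*(-23277) = (2**2)**2*(-7 + (2**2)**2) - (-1)*(-23277) = 4**2*(-7 + 4**2) - 1*23277 = 16*(-7 + 16) - 23277 = 16*9 - 23277 = 144 - 23277 = -23133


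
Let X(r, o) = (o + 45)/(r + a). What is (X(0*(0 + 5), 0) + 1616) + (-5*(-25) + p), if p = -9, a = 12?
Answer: 6943/4 ≈ 1735.8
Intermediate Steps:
X(r, o) = (45 + o)/(12 + r) (X(r, o) = (o + 45)/(r + 12) = (45 + o)/(12 + r))
(X(0*(0 + 5), 0) + 1616) + (-5*(-25) + p) = ((45 + 0)/(12 + 0*(0 + 5)) + 1616) + (-5*(-25) - 9) = (45/(12 + 0*5) + 1616) + (125 - 9) = (45/(12 + 0) + 1616) + 116 = (45/12 + 1616) + 116 = ((1/12)*45 + 1616) + 116 = (15/4 + 1616) + 116 = 6479/4 + 116 = 6943/4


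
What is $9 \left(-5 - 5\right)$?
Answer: $-90$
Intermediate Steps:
$9 \left(-5 - 5\right) = 9 \left(-10\right) = -90$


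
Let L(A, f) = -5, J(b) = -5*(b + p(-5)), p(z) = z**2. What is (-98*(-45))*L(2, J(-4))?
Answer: -22050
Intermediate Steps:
J(b) = -125 - 5*b (J(b) = -5*(b + (-5)**2) = -5*(b + 25) = -5*(25 + b) = -125 - 5*b)
(-98*(-45))*L(2, J(-4)) = -98*(-45)*(-5) = 4410*(-5) = -22050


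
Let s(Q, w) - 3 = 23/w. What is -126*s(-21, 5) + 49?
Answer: -4543/5 ≈ -908.60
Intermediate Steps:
s(Q, w) = 3 + 23/w
-126*s(-21, 5) + 49 = -126*(3 + 23/5) + 49 = -126*38/5 + 49 = -4788/5 + 49 = -4543/5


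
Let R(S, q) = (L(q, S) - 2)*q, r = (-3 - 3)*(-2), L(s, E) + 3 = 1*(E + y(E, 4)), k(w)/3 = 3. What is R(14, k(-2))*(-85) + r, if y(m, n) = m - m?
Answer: -6873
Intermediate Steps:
k(w) = 9 (k(w) = 3*3 = 9)
y(m, n) = 0
L(s, E) = -3 + E (L(s, E) = -3 + 1*(E + 0) = -3 + 1*E = -3 + E)
r = 12 (r = -6*(-2) = 12)
R(S, q) = q*(-5 + S) (R(S, q) = ((-3 + S) - 2)*q = (-5 + S)*q = q*(-5 + S))
R(14, k(-2))*(-85) + r = (9*(-5 + 14))*(-85) + 12 = (9*9)*(-85) + 12 = 81*(-85) + 12 = -6885 + 12 = -6873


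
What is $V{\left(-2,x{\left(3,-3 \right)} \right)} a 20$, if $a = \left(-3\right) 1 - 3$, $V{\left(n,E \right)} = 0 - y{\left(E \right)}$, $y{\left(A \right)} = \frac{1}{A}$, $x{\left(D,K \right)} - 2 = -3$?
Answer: $-120$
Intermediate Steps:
$x{\left(D,K \right)} = -1$ ($x{\left(D,K \right)} = 2 - 3 = -1$)
$V{\left(n,E \right)} = - \frac{1}{E}$ ($V{\left(n,E \right)} = 0 - \frac{1}{E} = - \frac{1}{E}$)
$a = -6$ ($a = -3 - 3 = -6$)
$V{\left(-2,x{\left(3,-3 \right)} \right)} a 20 = - \frac{1}{-1} \left(\left(-6\right) 20\right) = \left(-1\right) \left(-1\right) \left(-120\right) = 1 \left(-120\right) = -120$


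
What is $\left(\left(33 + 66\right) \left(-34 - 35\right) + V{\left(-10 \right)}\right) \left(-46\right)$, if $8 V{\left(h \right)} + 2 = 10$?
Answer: $314180$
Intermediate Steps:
$V{\left(h \right)} = 1$ ($V{\left(h \right)} = - \frac{1}{4} + \frac{1}{8} \cdot 10 = - \frac{1}{4} + \frac{5}{4} = 1$)
$\left(\left(33 + 66\right) \left(-34 - 35\right) + V{\left(-10 \right)}\right) \left(-46\right) = \left(\left(33 + 66\right) \left(-34 - 35\right) + 1\right) \left(-46\right) = \left(99 \left(-69\right) + 1\right) \left(-46\right) = \left(-6831 + 1\right) \left(-46\right) = \left(-6830\right) \left(-46\right) = 314180$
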